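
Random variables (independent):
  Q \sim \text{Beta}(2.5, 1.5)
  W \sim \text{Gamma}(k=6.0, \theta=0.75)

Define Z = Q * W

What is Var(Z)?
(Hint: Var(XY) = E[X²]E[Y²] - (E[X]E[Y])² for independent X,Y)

Var(XY) = E[X²]E[Y²] - (E[X]E[Y])²
E[Q] = 0.625, Var(Q) = 0.046875
E[W] = 4.5, Var(W) = 3.375
E[Q²] = 0.046875 + 0.625² = 0.4375
E[W²] = 3.375 + 4.5² = 23.625
Var(Z) = 0.4375*23.625 - (0.625*4.5)²
= 10.335938 - 7.9101562 = 2.4257812

2.4257812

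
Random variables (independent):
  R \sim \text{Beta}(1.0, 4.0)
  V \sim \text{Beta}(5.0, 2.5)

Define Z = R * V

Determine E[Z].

For independent RVs: E[XY] = E[X]*E[Y]
E[R] = 0.2
E[V] = 0.66666667
E[Z] = 0.2 * 0.66666667 = 0.13333333

0.13333333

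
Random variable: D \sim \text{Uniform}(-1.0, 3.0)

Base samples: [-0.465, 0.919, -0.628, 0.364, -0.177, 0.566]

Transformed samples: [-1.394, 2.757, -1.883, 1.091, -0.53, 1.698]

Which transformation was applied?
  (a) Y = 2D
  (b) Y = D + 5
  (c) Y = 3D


Checking option (c) Y = 3D:
  D = -0.465 -> Y = -1.394 ✓
  D = 0.919 -> Y = 2.757 ✓
  D = -0.628 -> Y = -1.883 ✓
All samples match this transformation.

(c) 3D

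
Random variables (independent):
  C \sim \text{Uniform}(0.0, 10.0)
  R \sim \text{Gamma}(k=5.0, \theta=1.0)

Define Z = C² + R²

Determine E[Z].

E[Z] = E[C²] + E[R²]
E[C²] = Var(C) + E[C]² = 8.3333333 + 25 = 33.333333
E[R²] = Var(R) + E[R]² = 5 + 25 = 30
E[Z] = 33.333333 + 30 = 63.333333

63.333333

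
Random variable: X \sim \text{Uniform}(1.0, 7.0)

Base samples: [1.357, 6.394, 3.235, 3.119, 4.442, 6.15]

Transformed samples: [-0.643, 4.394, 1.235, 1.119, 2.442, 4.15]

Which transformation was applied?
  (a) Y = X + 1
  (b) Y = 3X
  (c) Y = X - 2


Checking option (c) Y = X - 2:
  X = 1.357 -> Y = -0.643 ✓
  X = 6.394 -> Y = 4.394 ✓
  X = 3.235 -> Y = 1.235 ✓
All samples match this transformation.

(c) X - 2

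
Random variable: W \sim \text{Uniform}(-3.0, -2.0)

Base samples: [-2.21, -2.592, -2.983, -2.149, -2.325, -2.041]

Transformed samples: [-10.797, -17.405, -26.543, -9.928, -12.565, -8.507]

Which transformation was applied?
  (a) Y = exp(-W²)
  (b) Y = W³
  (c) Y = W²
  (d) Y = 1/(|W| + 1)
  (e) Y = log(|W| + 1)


Checking option (b) Y = W³:
  W = -2.21 -> Y = -10.797 ✓
  W = -2.592 -> Y = -17.405 ✓
  W = -2.983 -> Y = -26.543 ✓
All samples match this transformation.

(b) W³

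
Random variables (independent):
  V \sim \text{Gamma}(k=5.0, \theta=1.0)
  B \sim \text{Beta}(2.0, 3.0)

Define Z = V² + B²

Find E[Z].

E[Z] = E[V²] + E[B²]
E[V²] = Var(V) + E[V]² = 5 + 25 = 30
E[B²] = Var(B) + E[B]² = 0.04 + 0.16 = 0.2
E[Z] = 30 + 0.2 = 30.2

30.2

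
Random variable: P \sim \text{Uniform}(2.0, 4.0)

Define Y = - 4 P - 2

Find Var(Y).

For Y = aP + b: Var(Y) = a² * Var(P)
Var(P) = (4 - 2)^2/12 = 0.33333333
Var(Y) = (-4)² * 0.33333333 = 16 * 0.33333333 = 5.3333333

5.3333333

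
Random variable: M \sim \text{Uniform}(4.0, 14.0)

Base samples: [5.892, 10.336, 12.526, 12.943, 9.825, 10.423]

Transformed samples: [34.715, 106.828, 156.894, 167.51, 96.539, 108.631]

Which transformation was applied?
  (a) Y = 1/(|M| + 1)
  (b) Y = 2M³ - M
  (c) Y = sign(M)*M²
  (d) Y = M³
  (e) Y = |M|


Checking option (c) Y = sign(M)*M²:
  M = 5.892 -> Y = 34.715 ✓
  M = 10.336 -> Y = 106.828 ✓
  M = 12.526 -> Y = 156.894 ✓
All samples match this transformation.

(c) sign(M)*M²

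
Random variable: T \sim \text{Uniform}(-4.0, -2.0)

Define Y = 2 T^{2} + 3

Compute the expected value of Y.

E[Y] = 2*E[T²] + 3
E[T] = -3
E[T²] = Var(T) + (E[T])² = 0.33333333 + 9 = 9.3333333
E[Y] = 2*9.3333333 + 3 = 21.666667

21.666667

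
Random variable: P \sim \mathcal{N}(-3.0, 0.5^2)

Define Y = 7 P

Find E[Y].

For Y = 7P:
E[Y] = 7 * E[P]
E[P] = -3.0 = -3
E[Y] = 7 * (-3) = -21

-21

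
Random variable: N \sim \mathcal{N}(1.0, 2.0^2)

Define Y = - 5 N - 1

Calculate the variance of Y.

For Y = aN + b: Var(Y) = a² * Var(N)
Var(N) = 2.0^2 = 4
Var(Y) = (-5)² * 4 = 25 * 4 = 100

100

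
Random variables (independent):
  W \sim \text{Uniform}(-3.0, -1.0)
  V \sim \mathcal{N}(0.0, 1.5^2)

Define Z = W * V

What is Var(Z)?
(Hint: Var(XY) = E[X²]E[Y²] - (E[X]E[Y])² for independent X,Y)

Var(XY) = E[X²]E[Y²] - (E[X]E[Y])²
E[W] = -2, Var(W) = 0.33333333
E[V] = 0, Var(V) = 2.25
E[W²] = 0.33333333 + (-2)² = 4.3333333
E[V²] = 2.25 + 0² = 2.25
Var(Z) = 4.3333333*2.25 - (-2*0)²
= 9.75 - 0 = 9.75

9.75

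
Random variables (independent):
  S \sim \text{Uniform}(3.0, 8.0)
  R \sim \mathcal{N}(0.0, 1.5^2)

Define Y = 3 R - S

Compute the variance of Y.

For independent RVs: Var(aX + bY) = a²Var(X) + b²Var(Y)
Var(S) = 2.0833333
Var(R) = 2.25
Var(Y) = (-1)²*2.0833333 + 3²*2.25
= 1*2.0833333 + 9*2.25 = 22.333333

22.333333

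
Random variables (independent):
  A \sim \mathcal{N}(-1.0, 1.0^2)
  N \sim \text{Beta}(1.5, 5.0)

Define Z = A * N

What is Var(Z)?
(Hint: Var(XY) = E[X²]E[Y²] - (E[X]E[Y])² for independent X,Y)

Var(XY) = E[X²]E[Y²] - (E[X]E[Y])²
E[A] = -1, Var(A) = 1
E[N] = 0.23076923, Var(N) = 0.023668639
E[A²] = 1 + (-1)² = 2
E[N²] = 0.023668639 + 0.23076923² = 0.076923077
Var(Z) = 2*0.076923077 - (-1*0.23076923)²
= 0.15384615 - 0.053254438 = 0.10059172

0.10059172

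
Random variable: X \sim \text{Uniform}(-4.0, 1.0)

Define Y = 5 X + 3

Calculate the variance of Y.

For Y = aX + b: Var(Y) = a² * Var(X)
Var(X) = (1 + 4)^2/12 = 2.0833333
Var(Y) = 5² * 2.0833333 = 25 * 2.0833333 = 52.083333

52.083333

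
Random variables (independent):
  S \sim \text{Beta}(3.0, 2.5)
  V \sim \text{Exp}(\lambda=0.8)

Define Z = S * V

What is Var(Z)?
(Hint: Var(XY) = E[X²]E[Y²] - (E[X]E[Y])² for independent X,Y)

Var(XY) = E[X²]E[Y²] - (E[X]E[Y])²
E[S] = 0.54545455, Var(S) = 0.038143675
E[V] = 1.25, Var(V) = 1.5625
E[S²] = 0.038143675 + 0.54545455² = 0.33566434
E[V²] = 1.5625 + 1.25² = 3.125
Var(Z) = 0.33566434*3.125 - (0.54545455*1.25)²
= 1.048951 - 0.46487603 = 0.58407502

0.58407502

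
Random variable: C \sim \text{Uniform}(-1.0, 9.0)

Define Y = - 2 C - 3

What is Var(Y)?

For Y = aC + b: Var(Y) = a² * Var(C)
Var(C) = (9 + 1)^2/12 = 8.3333333
Var(Y) = (-2)² * 8.3333333 = 4 * 8.3333333 = 33.333333

33.333333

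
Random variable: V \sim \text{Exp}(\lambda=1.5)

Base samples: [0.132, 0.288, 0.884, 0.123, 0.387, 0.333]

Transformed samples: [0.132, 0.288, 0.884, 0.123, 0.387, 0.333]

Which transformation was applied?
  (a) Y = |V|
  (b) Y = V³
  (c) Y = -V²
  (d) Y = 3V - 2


Checking option (a) Y = |V|:
  V = 0.132 -> Y = 0.132 ✓
  V = 0.288 -> Y = 0.288 ✓
  V = 0.884 -> Y = 0.884 ✓
All samples match this transformation.

(a) |V|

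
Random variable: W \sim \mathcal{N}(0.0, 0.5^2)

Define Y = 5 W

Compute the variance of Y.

For Y = aW + b: Var(Y) = a² * Var(W)
Var(W) = 0.5^2 = 0.25
Var(Y) = 5² * 0.25 = 25 * 0.25 = 6.25

6.25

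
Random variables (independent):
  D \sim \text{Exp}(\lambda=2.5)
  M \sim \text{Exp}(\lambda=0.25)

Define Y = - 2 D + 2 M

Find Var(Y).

For independent RVs: Var(aX + bY) = a²Var(X) + b²Var(Y)
Var(D) = 0.16
Var(M) = 16
Var(Y) = (-2)²*0.16 + 2²*16
= 4*0.16 + 4*16 = 64.64

64.64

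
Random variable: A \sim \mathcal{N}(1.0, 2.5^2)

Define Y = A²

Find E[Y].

E[A²] = Var(A) + (E[A])² = 6.25 + 1 = 7.25

7.25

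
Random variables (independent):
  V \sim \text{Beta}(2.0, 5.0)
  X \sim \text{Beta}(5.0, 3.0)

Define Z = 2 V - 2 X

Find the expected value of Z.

E[Z] = 2*E[V] - 2*E[X]
E[V] = 0.28571429
E[X] = 0.625
E[Z] = 2*0.28571429 - 2*0.625 = -0.67857143

-0.67857143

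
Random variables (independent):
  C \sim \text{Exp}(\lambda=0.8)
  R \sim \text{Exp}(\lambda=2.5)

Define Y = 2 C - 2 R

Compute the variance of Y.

For independent RVs: Var(aX + bY) = a²Var(X) + b²Var(Y)
Var(C) = 1.5625
Var(R) = 0.16
Var(Y) = 2²*1.5625 + (-2)²*0.16
= 4*1.5625 + 4*0.16 = 6.89

6.89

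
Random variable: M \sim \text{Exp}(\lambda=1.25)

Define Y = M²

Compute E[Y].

Using E[X²] = Var(X) + (E[X])²:
E[M] = 0.8
Var(M) = 1/1.25^2 = 0.64
E[M²] = 0.64 + 0.8² = 0.64 + 0.64 = 1.28

1.28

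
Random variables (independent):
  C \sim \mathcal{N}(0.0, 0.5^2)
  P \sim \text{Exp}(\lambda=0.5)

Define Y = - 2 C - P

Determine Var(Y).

For independent RVs: Var(aX + bY) = a²Var(X) + b²Var(Y)
Var(C) = 0.25
Var(P) = 4
Var(Y) = (-2)²*0.25 + (-1)²*4
= 4*0.25 + 1*4 = 5

5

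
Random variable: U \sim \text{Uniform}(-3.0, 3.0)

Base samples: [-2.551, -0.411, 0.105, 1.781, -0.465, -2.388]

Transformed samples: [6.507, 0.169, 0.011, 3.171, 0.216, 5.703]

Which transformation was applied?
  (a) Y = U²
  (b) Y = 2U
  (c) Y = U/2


Checking option (a) Y = U²:
  U = -2.551 -> Y = 6.507 ✓
  U = -0.411 -> Y = 0.169 ✓
  U = 0.105 -> Y = 0.011 ✓
All samples match this transformation.

(a) U²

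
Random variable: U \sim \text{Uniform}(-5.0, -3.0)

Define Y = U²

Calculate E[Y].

Using E[X²] = Var(X) + (E[X])²:
E[U] = -4
Var(U) = (-3 + 5)^2/12 = 0.33333333
E[U²] = 0.33333333 + (-4)² = 0.33333333 + 16 = 16.333333

16.333333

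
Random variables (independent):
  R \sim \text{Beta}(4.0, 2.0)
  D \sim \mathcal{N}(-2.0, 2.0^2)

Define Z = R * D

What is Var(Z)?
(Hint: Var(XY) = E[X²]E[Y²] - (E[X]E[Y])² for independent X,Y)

Var(XY) = E[X²]E[Y²] - (E[X]E[Y])²
E[R] = 0.66666667, Var(R) = 0.031746032
E[D] = -2, Var(D) = 4
E[R²] = 0.031746032 + 0.66666667² = 0.47619048
E[D²] = 4 + (-2)² = 8
Var(Z) = 0.47619048*8 - (0.66666667*(-2))²
= 3.8095238 - 1.7777778 = 2.031746

2.031746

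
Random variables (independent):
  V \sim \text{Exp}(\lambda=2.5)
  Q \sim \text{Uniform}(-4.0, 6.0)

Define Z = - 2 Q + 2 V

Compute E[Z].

E[Z] = 2*E[V] - 2*E[Q]
E[V] = 0.4
E[Q] = 1
E[Z] = 2*0.4 - 2*1 = -1.2

-1.2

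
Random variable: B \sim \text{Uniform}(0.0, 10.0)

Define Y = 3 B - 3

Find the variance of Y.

For Y = aB + b: Var(Y) = a² * Var(B)
Var(B) = (10 - 0)^2/12 = 8.3333333
Var(Y) = 3² * 8.3333333 = 9 * 8.3333333 = 75

75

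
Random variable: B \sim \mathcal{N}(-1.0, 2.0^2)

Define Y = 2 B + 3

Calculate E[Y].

For Y = 2B + 3:
E[Y] = 2 * E[B] + 3
E[B] = -1.0 = -1
E[Y] = 2 * (-1) + 3 = 1

1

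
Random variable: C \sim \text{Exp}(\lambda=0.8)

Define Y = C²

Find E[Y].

Using E[X²] = Var(X) + (E[X])²:
E[C] = 1.25
Var(C) = 1/0.8^2 = 1.5625
E[C²] = 1.5625 + 1.25² = 1.5625 + 1.5625 = 3.125

3.125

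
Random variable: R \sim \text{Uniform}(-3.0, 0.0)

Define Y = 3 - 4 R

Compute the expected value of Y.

For Y = -4R + 3:
E[Y] = -4 * E[R] + 3
E[R] = (-3 + 0)/2 = -1.5
E[Y] = -4 * (-1.5) + 3 = 9

9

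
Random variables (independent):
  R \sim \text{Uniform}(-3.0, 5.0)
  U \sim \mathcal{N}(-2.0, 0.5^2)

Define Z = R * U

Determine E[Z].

For independent RVs: E[XY] = E[X]*E[Y]
E[R] = 1
E[U] = -2
E[Z] = 1 * (-2) = -2

-2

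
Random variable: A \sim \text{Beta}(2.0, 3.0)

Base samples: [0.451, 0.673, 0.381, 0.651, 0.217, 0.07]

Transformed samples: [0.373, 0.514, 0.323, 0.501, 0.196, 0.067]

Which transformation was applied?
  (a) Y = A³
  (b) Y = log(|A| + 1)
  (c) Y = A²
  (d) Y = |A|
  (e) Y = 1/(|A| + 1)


Checking option (b) Y = log(|A| + 1):
  A = 0.451 -> Y = 0.373 ✓
  A = 0.673 -> Y = 0.514 ✓
  A = 0.381 -> Y = 0.323 ✓
All samples match this transformation.

(b) log(|A| + 1)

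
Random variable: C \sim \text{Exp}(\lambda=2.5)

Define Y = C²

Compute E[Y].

E[C²] = Var(C) + (E[C])² = 0.16 + 0.16 = 0.32

0.32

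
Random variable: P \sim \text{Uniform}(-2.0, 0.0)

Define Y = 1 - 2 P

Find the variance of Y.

For Y = aP + b: Var(Y) = a² * Var(P)
Var(P) = (0 + 2)^2/12 = 0.33333333
Var(Y) = (-2)² * 0.33333333 = 4 * 0.33333333 = 1.3333333

1.3333333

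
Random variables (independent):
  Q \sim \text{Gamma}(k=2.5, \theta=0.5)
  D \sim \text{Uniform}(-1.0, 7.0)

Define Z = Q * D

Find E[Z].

For independent RVs: E[XY] = E[X]*E[Y]
E[Q] = 1.25
E[D] = 3
E[Z] = 1.25 * 3 = 3.75

3.75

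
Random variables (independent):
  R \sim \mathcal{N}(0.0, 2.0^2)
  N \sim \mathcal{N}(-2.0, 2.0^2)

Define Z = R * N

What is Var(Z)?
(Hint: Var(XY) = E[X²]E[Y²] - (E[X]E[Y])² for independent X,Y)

Var(XY) = E[X²]E[Y²] - (E[X]E[Y])²
E[R] = 0, Var(R) = 4
E[N] = -2, Var(N) = 4
E[R²] = 4 + 0² = 4
E[N²] = 4 + (-2)² = 8
Var(Z) = 4*8 - (0*(-2))²
= 32 - 0 = 32

32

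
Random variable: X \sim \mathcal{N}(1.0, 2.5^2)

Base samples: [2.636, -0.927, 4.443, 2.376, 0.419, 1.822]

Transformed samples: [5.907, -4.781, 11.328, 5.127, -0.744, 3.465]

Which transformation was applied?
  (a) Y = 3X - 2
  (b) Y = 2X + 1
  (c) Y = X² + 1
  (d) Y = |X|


Checking option (a) Y = 3X - 2:
  X = 2.636 -> Y = 5.907 ✓
  X = -0.927 -> Y = -4.781 ✓
  X = 4.443 -> Y = 11.328 ✓
All samples match this transformation.

(a) 3X - 2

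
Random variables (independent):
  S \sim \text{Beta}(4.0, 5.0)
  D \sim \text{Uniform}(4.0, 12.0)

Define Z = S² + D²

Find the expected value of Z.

E[Z] = E[S²] + E[D²]
E[S²] = Var(S) + E[S]² = 0.024691358 + 0.19753086 = 0.22222222
E[D²] = Var(D) + E[D]² = 5.3333333 + 64 = 69.333333
E[Z] = 0.22222222 + 69.333333 = 69.555556

69.555556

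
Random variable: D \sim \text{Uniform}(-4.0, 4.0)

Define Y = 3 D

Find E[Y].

For Y = 3D:
E[Y] = 3 * E[D]
E[D] = (-4 + 4)/2 = 0
E[Y] = 3 * 0 = 0

0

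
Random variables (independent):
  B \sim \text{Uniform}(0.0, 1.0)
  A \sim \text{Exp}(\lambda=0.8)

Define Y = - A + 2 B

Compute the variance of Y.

For independent RVs: Var(aX + bY) = a²Var(X) + b²Var(Y)
Var(B) = 0.083333333
Var(A) = 1.5625
Var(Y) = 2²*0.083333333 + (-1)²*1.5625
= 4*0.083333333 + 1*1.5625 = 1.8958333

1.8958333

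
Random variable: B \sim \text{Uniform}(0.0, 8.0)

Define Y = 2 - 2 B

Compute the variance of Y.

For Y = aB + b: Var(Y) = a² * Var(B)
Var(B) = (8 - 0)^2/12 = 5.3333333
Var(Y) = (-2)² * 5.3333333 = 4 * 5.3333333 = 21.333333

21.333333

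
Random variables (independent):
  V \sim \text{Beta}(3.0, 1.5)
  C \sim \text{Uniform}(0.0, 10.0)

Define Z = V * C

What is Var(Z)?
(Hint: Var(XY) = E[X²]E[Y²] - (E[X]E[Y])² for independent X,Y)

Var(XY) = E[X²]E[Y²] - (E[X]E[Y])²
E[V] = 0.66666667, Var(V) = 0.04040404
E[C] = 5, Var(C) = 8.3333333
E[V²] = 0.04040404 + 0.66666667² = 0.48484848
E[C²] = 8.3333333 + 5² = 33.333333
Var(Z) = 0.48484848*33.333333 - (0.66666667*5)²
= 16.161616 - 11.111111 = 5.0505051

5.0505051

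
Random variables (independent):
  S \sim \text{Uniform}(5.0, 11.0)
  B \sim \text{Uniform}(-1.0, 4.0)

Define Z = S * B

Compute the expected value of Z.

For independent RVs: E[XY] = E[X]*E[Y]
E[S] = 8
E[B] = 1.5
E[Z] = 8 * 1.5 = 12

12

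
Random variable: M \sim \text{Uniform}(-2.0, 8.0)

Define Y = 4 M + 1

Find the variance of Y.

For Y = aM + b: Var(Y) = a² * Var(M)
Var(M) = (8 + 2)^2/12 = 8.3333333
Var(Y) = 4² * 8.3333333 = 16 * 8.3333333 = 133.33333

133.33333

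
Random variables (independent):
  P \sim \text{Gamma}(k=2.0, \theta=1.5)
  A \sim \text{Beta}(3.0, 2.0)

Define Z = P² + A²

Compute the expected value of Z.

E[Z] = E[P²] + E[A²]
E[P²] = Var(P) + E[P]² = 4.5 + 9 = 13.5
E[A²] = Var(A) + E[A]² = 0.04 + 0.36 = 0.4
E[Z] = 13.5 + 0.4 = 13.9

13.9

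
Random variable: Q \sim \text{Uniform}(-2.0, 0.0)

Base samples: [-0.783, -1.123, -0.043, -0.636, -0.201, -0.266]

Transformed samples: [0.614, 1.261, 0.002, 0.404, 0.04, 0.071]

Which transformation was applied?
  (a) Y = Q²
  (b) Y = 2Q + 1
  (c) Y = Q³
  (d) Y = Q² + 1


Checking option (a) Y = Q²:
  Q = -0.783 -> Y = 0.614 ✓
  Q = -1.123 -> Y = 1.261 ✓
  Q = -0.043 -> Y = 0.002 ✓
All samples match this transformation.

(a) Q²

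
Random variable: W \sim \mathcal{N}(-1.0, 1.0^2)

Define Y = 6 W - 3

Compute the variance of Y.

For Y = aW + b: Var(Y) = a² * Var(W)
Var(W) = 1.0^2 = 1
Var(Y) = 6² * 1 = 36 * 1 = 36

36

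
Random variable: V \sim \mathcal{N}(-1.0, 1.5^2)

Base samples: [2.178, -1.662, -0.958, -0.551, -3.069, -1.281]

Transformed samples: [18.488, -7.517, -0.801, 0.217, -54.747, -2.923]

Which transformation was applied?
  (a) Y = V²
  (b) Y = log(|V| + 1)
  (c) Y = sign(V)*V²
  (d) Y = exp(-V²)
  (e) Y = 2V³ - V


Checking option (e) Y = 2V³ - V:
  V = 2.178 -> Y = 18.488 ✓
  V = -1.662 -> Y = -7.517 ✓
  V = -0.958 -> Y = -0.801 ✓
All samples match this transformation.

(e) 2V³ - V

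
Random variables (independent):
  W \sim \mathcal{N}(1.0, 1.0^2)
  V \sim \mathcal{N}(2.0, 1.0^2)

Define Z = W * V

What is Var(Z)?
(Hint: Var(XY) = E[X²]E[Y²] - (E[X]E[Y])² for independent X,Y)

Var(XY) = E[X²]E[Y²] - (E[X]E[Y])²
E[W] = 1, Var(W) = 1
E[V] = 2, Var(V) = 1
E[W²] = 1 + 1² = 2
E[V²] = 1 + 2² = 5
Var(Z) = 2*5 - (1*2)²
= 10 - 4 = 6

6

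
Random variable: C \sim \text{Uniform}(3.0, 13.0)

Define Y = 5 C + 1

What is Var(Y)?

For Y = aC + b: Var(Y) = a² * Var(C)
Var(C) = (13 - 3)^2/12 = 8.3333333
Var(Y) = 5² * 8.3333333 = 25 * 8.3333333 = 208.33333

208.33333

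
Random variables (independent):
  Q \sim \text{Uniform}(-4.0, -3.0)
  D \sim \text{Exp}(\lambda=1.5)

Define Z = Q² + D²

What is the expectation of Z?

E[Z] = E[Q²] + E[D²]
E[Q²] = Var(Q) + E[Q]² = 0.083333333 + 12.25 = 12.333333
E[D²] = Var(D) + E[D]² = 0.44444444 + 0.44444444 = 0.88888889
E[Z] = 12.333333 + 0.88888889 = 13.222222

13.222222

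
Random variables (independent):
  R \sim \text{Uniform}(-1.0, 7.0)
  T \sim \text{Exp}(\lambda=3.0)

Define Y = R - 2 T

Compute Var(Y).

For independent RVs: Var(aX + bY) = a²Var(X) + b²Var(Y)
Var(R) = 5.3333333
Var(T) = 0.11111111
Var(Y) = 1²*5.3333333 + (-2)²*0.11111111
= 1*5.3333333 + 4*0.11111111 = 5.7777778

5.7777778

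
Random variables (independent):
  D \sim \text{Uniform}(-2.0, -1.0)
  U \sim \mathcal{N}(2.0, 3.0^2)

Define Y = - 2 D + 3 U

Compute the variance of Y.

For independent RVs: Var(aX + bY) = a²Var(X) + b²Var(Y)
Var(D) = 0.083333333
Var(U) = 9
Var(Y) = (-2)²*0.083333333 + 3²*9
= 4*0.083333333 + 9*9 = 81.333333

81.333333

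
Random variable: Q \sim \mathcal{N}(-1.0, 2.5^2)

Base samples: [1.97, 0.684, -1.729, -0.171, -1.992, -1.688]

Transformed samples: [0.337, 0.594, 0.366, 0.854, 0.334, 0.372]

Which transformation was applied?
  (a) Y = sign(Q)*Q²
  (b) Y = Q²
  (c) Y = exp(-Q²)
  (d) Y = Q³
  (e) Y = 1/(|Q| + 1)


Checking option (e) Y = 1/(|Q| + 1):
  Q = 1.97 -> Y = 0.337 ✓
  Q = 0.684 -> Y = 0.594 ✓
  Q = -1.729 -> Y = 0.366 ✓
All samples match this transformation.

(e) 1/(|Q| + 1)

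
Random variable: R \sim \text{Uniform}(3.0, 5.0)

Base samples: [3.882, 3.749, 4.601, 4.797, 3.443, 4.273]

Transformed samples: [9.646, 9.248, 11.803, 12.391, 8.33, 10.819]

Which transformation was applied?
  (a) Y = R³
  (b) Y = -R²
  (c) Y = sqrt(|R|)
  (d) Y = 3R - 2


Checking option (d) Y = 3R - 2:
  R = 3.882 -> Y = 9.646 ✓
  R = 3.749 -> Y = 9.248 ✓
  R = 4.601 -> Y = 11.803 ✓
All samples match this transformation.

(d) 3R - 2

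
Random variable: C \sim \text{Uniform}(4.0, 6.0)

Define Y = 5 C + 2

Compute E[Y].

For Y = 5C + 2:
E[Y] = 5 * E[C] + 2
E[C] = (4 + 6)/2 = 5
E[Y] = 5 * 5 + 2 = 27

27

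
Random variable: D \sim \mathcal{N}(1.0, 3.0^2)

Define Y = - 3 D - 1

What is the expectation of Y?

For Y = -3D - 1:
E[Y] = -3 * E[D] - 1
E[D] = 1.0 = 1
E[Y] = -3 * 1 - 1 = -4

-4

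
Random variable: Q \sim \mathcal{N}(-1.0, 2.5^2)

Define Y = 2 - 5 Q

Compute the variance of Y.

For Y = aQ + b: Var(Y) = a² * Var(Q)
Var(Q) = 2.5^2 = 6.25
Var(Y) = (-5)² * 6.25 = 25 * 6.25 = 156.25

156.25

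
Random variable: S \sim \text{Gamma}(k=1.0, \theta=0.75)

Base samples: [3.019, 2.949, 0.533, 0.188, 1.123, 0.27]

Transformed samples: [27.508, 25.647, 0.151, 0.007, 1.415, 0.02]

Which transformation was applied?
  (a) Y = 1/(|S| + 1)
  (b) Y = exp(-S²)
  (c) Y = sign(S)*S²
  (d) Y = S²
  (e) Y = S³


Checking option (e) Y = S³:
  S = 3.019 -> Y = 27.508 ✓
  S = 2.949 -> Y = 25.647 ✓
  S = 0.533 -> Y = 0.151 ✓
All samples match this transformation.

(e) S³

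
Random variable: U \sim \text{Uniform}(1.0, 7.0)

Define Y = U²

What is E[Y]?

E[U²] = Var(U) + (E[U])² = 3 + 16 = 19

19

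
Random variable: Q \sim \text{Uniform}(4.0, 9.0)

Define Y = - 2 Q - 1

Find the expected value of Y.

For Y = -2Q - 1:
E[Y] = -2 * E[Q] - 1
E[Q] = (4 + 9)/2 = 6.5
E[Y] = -2 * 6.5 - 1 = -14

-14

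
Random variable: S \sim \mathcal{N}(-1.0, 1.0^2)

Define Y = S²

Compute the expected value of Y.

E[S²] = Var(S) + (E[S])² = 1 + 1 = 2

2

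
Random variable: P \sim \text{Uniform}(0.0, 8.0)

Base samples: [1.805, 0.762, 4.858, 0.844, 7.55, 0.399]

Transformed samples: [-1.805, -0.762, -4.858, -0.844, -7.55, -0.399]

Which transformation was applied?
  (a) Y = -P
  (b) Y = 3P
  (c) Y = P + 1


Checking option (a) Y = -P:
  P = 1.805 -> Y = -1.805 ✓
  P = 0.762 -> Y = -0.762 ✓
  P = 4.858 -> Y = -4.858 ✓
All samples match this transformation.

(a) -P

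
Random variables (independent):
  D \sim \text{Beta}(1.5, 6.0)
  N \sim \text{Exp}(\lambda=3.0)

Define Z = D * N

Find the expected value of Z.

For independent RVs: E[XY] = E[X]*E[Y]
E[D] = 0.2
E[N] = 0.33333333
E[Z] = 0.2 * 0.33333333 = 0.066666667

0.066666667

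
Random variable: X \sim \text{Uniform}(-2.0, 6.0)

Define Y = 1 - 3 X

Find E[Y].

For Y = -3X + 1:
E[Y] = -3 * E[X] + 1
E[X] = (-2 + 6)/2 = 2
E[Y] = -3 * 2 + 1 = -5

-5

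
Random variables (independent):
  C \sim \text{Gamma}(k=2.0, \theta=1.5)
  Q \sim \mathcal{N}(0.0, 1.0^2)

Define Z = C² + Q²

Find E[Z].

E[Z] = E[C²] + E[Q²]
E[C²] = Var(C) + E[C]² = 4.5 + 9 = 13.5
E[Q²] = Var(Q) + E[Q]² = 1 + 0 = 1
E[Z] = 13.5 + 1 = 14.5

14.5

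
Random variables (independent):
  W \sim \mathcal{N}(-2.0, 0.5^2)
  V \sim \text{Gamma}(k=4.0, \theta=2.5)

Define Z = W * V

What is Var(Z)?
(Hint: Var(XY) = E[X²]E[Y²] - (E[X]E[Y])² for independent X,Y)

Var(XY) = E[X²]E[Y²] - (E[X]E[Y])²
E[W] = -2, Var(W) = 0.25
E[V] = 10, Var(V) = 25
E[W²] = 0.25 + (-2)² = 4.25
E[V²] = 25 + 10² = 125
Var(Z) = 4.25*125 - (-2*10)²
= 531.25 - 400 = 131.25

131.25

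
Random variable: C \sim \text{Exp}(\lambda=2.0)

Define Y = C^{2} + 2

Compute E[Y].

E[Y] = 1*E[C²] + 2
E[C] = 0.5
E[C²] = Var(C) + (E[C])² = 0.25 + 0.25 = 0.5
E[Y] = 1*0.5 + 2 = 2.5

2.5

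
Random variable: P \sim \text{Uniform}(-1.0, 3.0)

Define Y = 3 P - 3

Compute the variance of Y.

For Y = aP + b: Var(Y) = a² * Var(P)
Var(P) = (3 + 1)^2/12 = 1.3333333
Var(Y) = 3² * 1.3333333 = 9 * 1.3333333 = 12

12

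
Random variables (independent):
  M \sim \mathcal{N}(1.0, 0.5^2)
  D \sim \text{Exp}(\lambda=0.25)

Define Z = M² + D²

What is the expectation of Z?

E[Z] = E[M²] + E[D²]
E[M²] = Var(M) + E[M]² = 0.25 + 1 = 1.25
E[D²] = Var(D) + E[D]² = 16 + 16 = 32
E[Z] = 1.25 + 32 = 33.25

33.25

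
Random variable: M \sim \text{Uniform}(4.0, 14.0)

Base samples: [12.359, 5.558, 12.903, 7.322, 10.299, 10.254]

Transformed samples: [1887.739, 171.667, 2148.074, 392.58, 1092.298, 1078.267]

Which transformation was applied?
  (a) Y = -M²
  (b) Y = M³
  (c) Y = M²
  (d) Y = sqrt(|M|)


Checking option (b) Y = M³:
  M = 12.359 -> Y = 1887.739 ✓
  M = 5.558 -> Y = 171.667 ✓
  M = 12.903 -> Y = 2148.074 ✓
All samples match this transformation.

(b) M³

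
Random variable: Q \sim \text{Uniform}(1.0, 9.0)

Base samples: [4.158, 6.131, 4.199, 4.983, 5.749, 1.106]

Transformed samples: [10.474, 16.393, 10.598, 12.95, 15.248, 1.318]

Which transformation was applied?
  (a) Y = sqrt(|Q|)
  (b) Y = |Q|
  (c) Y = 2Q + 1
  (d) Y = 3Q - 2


Checking option (d) Y = 3Q - 2:
  Q = 4.158 -> Y = 10.474 ✓
  Q = 6.131 -> Y = 16.393 ✓
  Q = 4.199 -> Y = 10.598 ✓
All samples match this transformation.

(d) 3Q - 2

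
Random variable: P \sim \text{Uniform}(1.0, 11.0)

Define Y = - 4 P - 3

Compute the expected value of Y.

For Y = -4P - 3:
E[Y] = -4 * E[P] - 3
E[P] = (1 + 11)/2 = 6
E[Y] = -4 * 6 - 3 = -27

-27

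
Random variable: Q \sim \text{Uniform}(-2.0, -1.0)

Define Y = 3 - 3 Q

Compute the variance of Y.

For Y = aQ + b: Var(Y) = a² * Var(Q)
Var(Q) = (-1 + 2)^2/12 = 0.083333333
Var(Y) = (-3)² * 0.083333333 = 9 * 0.083333333 = 0.75

0.75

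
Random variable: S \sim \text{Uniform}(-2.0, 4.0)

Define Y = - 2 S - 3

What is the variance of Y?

For Y = aS + b: Var(Y) = a² * Var(S)
Var(S) = (4 + 2)^2/12 = 3
Var(Y) = (-2)² * 3 = 4 * 3 = 12

12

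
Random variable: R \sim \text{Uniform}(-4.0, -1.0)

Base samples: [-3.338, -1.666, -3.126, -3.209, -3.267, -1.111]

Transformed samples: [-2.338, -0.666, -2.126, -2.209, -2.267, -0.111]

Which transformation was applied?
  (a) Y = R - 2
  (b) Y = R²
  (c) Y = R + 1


Checking option (c) Y = R + 1:
  R = -3.338 -> Y = -2.338 ✓
  R = -1.666 -> Y = -0.666 ✓
  R = -3.126 -> Y = -2.126 ✓
All samples match this transformation.

(c) R + 1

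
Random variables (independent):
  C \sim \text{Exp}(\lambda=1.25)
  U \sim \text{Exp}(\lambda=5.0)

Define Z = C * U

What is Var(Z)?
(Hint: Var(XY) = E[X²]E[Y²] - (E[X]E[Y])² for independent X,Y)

Var(XY) = E[X²]E[Y²] - (E[X]E[Y])²
E[C] = 0.8, Var(C) = 0.64
E[U] = 0.2, Var(U) = 0.04
E[C²] = 0.64 + 0.8² = 1.28
E[U²] = 0.04 + 0.2² = 0.08
Var(Z) = 1.28*0.08 - (0.8*0.2)²
= 0.1024 - 0.0256 = 0.0768

0.0768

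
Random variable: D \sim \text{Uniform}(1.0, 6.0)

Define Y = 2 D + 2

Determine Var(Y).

For Y = aD + b: Var(Y) = a² * Var(D)
Var(D) = (6 - 1)^2/12 = 2.0833333
Var(Y) = 2² * 2.0833333 = 4 * 2.0833333 = 8.3333333

8.3333333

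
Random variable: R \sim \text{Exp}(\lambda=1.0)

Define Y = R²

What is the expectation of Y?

Using E[X²] = Var(X) + (E[X])²:
E[R] = 1
Var(R) = 1/1.0^2 = 1
E[R²] = 1 + 1² = 1 + 1 = 2

2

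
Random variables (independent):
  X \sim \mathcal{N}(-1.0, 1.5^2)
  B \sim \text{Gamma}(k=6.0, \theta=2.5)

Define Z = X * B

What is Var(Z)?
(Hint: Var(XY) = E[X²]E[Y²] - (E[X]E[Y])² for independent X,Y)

Var(XY) = E[X²]E[Y²] - (E[X]E[Y])²
E[X] = -1, Var(X) = 2.25
E[B] = 15, Var(B) = 37.5
E[X²] = 2.25 + (-1)² = 3.25
E[B²] = 37.5 + 15² = 262.5
Var(Z) = 3.25*262.5 - (-1*15)²
= 853.125 - 225 = 628.125

628.125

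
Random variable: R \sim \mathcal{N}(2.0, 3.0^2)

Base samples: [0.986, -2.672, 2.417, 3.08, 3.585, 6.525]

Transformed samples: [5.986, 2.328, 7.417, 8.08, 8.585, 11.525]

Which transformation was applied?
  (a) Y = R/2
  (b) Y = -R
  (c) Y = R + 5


Checking option (c) Y = R + 5:
  R = 0.986 -> Y = 5.986 ✓
  R = -2.672 -> Y = 2.328 ✓
  R = 2.417 -> Y = 7.417 ✓
All samples match this transformation.

(c) R + 5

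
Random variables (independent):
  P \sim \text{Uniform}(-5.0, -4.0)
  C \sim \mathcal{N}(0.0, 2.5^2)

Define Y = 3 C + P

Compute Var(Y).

For independent RVs: Var(aX + bY) = a²Var(X) + b²Var(Y)
Var(P) = 0.083333333
Var(C) = 6.25
Var(Y) = 1²*0.083333333 + 3²*6.25
= 1*0.083333333 + 9*6.25 = 56.333333

56.333333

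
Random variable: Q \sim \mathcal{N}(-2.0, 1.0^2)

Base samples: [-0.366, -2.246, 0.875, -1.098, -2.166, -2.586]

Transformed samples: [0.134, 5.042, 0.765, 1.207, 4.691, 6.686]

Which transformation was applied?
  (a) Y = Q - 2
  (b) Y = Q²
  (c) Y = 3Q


Checking option (b) Y = Q²:
  Q = -0.366 -> Y = 0.134 ✓
  Q = -2.246 -> Y = 5.042 ✓
  Q = 0.875 -> Y = 0.765 ✓
All samples match this transformation.

(b) Q²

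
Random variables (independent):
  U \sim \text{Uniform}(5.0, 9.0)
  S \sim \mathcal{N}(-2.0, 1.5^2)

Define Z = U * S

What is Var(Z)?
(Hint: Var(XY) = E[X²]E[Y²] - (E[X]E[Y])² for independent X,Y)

Var(XY) = E[X²]E[Y²] - (E[X]E[Y])²
E[U] = 7, Var(U) = 1.3333333
E[S] = -2, Var(S) = 2.25
E[U²] = 1.3333333 + 7² = 50.333333
E[S²] = 2.25 + (-2)² = 6.25
Var(Z) = 50.333333*6.25 - (7*(-2))²
= 314.58333 - 196 = 118.58333

118.58333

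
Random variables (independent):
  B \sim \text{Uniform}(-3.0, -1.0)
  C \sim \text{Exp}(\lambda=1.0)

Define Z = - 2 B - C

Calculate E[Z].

E[Z] = -2*E[B] - 1*E[C]
E[B] = -2
E[C] = 1
E[Z] = -2*(-2) - 1*1 = 3

3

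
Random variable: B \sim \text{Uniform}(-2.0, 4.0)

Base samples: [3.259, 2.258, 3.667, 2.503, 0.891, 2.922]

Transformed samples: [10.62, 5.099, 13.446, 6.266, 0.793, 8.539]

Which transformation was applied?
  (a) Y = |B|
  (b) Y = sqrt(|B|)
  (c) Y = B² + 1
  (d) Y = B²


Checking option (d) Y = B²:
  B = 3.259 -> Y = 10.62 ✓
  B = 2.258 -> Y = 5.099 ✓
  B = 3.667 -> Y = 13.446 ✓
All samples match this transformation.

(d) B²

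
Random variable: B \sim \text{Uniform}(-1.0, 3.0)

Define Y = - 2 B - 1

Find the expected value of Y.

For Y = -2B - 1:
E[Y] = -2 * E[B] - 1
E[B] = (-1 + 3)/2 = 1
E[Y] = -2 * 1 - 1 = -3

-3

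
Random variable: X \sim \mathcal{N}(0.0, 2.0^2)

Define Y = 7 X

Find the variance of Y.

For Y = aX + b: Var(Y) = a² * Var(X)
Var(X) = 2.0^2 = 4
Var(Y) = 7² * 4 = 49 * 4 = 196

196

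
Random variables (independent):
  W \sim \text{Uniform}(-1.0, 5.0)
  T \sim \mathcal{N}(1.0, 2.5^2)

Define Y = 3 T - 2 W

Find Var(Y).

For independent RVs: Var(aX + bY) = a²Var(X) + b²Var(Y)
Var(W) = 3
Var(T) = 6.25
Var(Y) = (-2)²*3 + 3²*6.25
= 4*3 + 9*6.25 = 68.25

68.25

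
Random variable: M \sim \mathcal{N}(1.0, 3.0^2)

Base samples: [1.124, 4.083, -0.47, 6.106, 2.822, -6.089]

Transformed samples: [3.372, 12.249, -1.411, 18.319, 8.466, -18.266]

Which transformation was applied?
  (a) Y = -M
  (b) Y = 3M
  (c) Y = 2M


Checking option (b) Y = 3M:
  M = 1.124 -> Y = 3.372 ✓
  M = 4.083 -> Y = 12.249 ✓
  M = -0.47 -> Y = -1.411 ✓
All samples match this transformation.

(b) 3M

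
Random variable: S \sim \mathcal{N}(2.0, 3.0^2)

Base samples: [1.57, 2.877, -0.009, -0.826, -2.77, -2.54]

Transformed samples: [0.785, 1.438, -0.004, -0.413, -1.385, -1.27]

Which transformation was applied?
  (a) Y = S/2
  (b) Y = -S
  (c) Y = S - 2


Checking option (a) Y = S/2:
  S = 1.57 -> Y = 0.785 ✓
  S = 2.877 -> Y = 1.438 ✓
  S = -0.009 -> Y = -0.004 ✓
All samples match this transformation.

(a) S/2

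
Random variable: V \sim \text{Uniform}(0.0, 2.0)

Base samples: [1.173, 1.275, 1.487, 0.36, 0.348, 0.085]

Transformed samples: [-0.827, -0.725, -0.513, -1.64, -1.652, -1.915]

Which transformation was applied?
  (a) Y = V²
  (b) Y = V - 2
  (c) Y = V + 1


Checking option (b) Y = V - 2:
  V = 1.173 -> Y = -0.827 ✓
  V = 1.275 -> Y = -0.725 ✓
  V = 1.487 -> Y = -0.513 ✓
All samples match this transformation.

(b) V - 2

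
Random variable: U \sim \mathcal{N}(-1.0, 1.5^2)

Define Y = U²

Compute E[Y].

E[U²] = Var(U) + (E[U])² = 2.25 + 1 = 3.25

3.25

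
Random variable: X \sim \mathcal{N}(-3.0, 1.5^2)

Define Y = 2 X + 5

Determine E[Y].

For Y = 2X + 5:
E[Y] = 2 * E[X] + 5
E[X] = -3.0 = -3
E[Y] = 2 * (-3) + 5 = -1

-1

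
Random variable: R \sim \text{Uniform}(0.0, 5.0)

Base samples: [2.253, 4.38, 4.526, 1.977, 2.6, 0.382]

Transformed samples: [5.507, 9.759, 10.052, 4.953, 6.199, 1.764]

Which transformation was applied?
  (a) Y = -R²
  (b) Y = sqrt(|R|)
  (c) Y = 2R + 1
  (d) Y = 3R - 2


Checking option (c) Y = 2R + 1:
  R = 2.253 -> Y = 5.507 ✓
  R = 4.38 -> Y = 9.759 ✓
  R = 4.526 -> Y = 10.052 ✓
All samples match this transformation.

(c) 2R + 1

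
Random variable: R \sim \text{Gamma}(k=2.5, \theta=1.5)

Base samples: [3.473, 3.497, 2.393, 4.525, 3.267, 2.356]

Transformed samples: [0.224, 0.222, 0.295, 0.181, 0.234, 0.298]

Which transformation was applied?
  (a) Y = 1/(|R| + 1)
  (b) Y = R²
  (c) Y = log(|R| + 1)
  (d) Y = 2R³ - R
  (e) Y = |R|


Checking option (a) Y = 1/(|R| + 1):
  R = 3.473 -> Y = 0.224 ✓
  R = 3.497 -> Y = 0.222 ✓
  R = 2.393 -> Y = 0.295 ✓
All samples match this transformation.

(a) 1/(|R| + 1)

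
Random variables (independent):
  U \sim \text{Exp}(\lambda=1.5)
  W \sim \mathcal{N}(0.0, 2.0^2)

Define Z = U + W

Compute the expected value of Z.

E[Z] = 1*E[U] + 1*E[W]
E[U] = 0.66666667
E[W] = 0
E[Z] = 1*0.66666667 + 1*0 = 0.66666667

0.66666667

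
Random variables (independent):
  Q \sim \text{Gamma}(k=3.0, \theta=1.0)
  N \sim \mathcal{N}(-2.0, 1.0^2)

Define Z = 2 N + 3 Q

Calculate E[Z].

E[Z] = 3*E[Q] + 2*E[N]
E[Q] = 3
E[N] = -2
E[Z] = 3*3 + 2*(-2) = 5

5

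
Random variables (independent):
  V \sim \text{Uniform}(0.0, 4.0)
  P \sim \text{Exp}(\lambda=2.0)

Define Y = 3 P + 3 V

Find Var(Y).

For independent RVs: Var(aX + bY) = a²Var(X) + b²Var(Y)
Var(V) = 1.3333333
Var(P) = 0.25
Var(Y) = 3²*1.3333333 + 3²*0.25
= 9*1.3333333 + 9*0.25 = 14.25

14.25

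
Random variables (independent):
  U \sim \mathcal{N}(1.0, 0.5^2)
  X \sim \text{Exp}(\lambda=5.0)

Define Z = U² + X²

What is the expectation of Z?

E[Z] = E[U²] + E[X²]
E[U²] = Var(U) + E[U]² = 0.25 + 1 = 1.25
E[X²] = Var(X) + E[X]² = 0.04 + 0.04 = 0.08
E[Z] = 1.25 + 0.08 = 1.33

1.33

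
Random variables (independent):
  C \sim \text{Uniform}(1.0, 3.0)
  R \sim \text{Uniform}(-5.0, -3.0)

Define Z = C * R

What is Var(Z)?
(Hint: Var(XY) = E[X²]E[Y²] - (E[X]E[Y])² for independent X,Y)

Var(XY) = E[X²]E[Y²] - (E[X]E[Y])²
E[C] = 2, Var(C) = 0.33333333
E[R] = -4, Var(R) = 0.33333333
E[C²] = 0.33333333 + 2² = 4.3333333
E[R²] = 0.33333333 + (-4)² = 16.333333
Var(Z) = 4.3333333*16.333333 - (2*(-4))²
= 70.777778 - 64 = 6.7777778

6.7777778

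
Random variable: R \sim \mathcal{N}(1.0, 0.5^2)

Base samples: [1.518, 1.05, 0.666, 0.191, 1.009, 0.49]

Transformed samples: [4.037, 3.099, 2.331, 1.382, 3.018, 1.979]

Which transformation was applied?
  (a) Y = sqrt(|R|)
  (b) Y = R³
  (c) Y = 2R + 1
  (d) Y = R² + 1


Checking option (c) Y = 2R + 1:
  R = 1.518 -> Y = 4.037 ✓
  R = 1.05 -> Y = 3.099 ✓
  R = 0.666 -> Y = 2.331 ✓
All samples match this transformation.

(c) 2R + 1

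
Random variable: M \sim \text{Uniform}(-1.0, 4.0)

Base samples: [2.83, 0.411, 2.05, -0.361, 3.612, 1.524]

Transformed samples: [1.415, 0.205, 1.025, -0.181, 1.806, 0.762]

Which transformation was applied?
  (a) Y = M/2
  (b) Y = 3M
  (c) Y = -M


Checking option (a) Y = M/2:
  M = 2.83 -> Y = 1.415 ✓
  M = 0.411 -> Y = 0.205 ✓
  M = 2.05 -> Y = 1.025 ✓
All samples match this transformation.

(a) M/2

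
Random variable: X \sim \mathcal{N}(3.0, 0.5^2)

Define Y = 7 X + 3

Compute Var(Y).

For Y = aX + b: Var(Y) = a² * Var(X)
Var(X) = 0.5^2 = 0.25
Var(Y) = 7² * 0.25 = 49 * 0.25 = 12.25

12.25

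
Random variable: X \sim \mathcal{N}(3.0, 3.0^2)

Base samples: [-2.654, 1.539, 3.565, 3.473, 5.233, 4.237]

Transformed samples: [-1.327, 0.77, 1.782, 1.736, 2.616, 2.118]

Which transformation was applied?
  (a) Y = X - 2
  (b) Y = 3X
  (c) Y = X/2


Checking option (c) Y = X/2:
  X = -2.654 -> Y = -1.327 ✓
  X = 1.539 -> Y = 0.77 ✓
  X = 3.565 -> Y = 1.782 ✓
All samples match this transformation.

(c) X/2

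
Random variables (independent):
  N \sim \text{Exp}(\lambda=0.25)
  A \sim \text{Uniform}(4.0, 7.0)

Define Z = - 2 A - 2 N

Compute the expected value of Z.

E[Z] = -2*E[N] - 2*E[A]
E[N] = 4
E[A] = 5.5
E[Z] = -2*4 - 2*5.5 = -19

-19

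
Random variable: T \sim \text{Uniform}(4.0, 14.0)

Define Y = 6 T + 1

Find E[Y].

For Y = 6T + 1:
E[Y] = 6 * E[T] + 1
E[T] = (4 + 14)/2 = 9
E[Y] = 6 * 9 + 1 = 55

55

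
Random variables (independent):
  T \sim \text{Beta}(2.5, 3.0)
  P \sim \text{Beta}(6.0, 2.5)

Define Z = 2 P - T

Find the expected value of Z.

E[Z] = -1*E[T] + 2*E[P]
E[T] = 0.45454545
E[P] = 0.70588235
E[Z] = -1*0.45454545 + 2*0.70588235 = 0.95721925

0.95721925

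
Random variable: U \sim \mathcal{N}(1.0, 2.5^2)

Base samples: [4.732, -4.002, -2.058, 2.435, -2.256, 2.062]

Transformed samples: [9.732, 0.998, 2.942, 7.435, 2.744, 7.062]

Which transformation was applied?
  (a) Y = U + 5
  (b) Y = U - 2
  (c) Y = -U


Checking option (a) Y = U + 5:
  U = 4.732 -> Y = 9.732 ✓
  U = -4.002 -> Y = 0.998 ✓
  U = -2.058 -> Y = 2.942 ✓
All samples match this transformation.

(a) U + 5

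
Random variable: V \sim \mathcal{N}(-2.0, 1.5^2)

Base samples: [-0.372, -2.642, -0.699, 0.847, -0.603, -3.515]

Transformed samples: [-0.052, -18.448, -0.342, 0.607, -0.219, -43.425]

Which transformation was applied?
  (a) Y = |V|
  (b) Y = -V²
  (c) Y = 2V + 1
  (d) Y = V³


Checking option (d) Y = V³:
  V = -0.372 -> Y = -0.052 ✓
  V = -2.642 -> Y = -18.448 ✓
  V = -0.699 -> Y = -0.342 ✓
All samples match this transformation.

(d) V³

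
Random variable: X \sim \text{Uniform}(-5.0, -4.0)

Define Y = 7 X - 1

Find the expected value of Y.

For Y = 7X - 1:
E[Y] = 7 * E[X] - 1
E[X] = (-5 - 4)/2 = -4.5
E[Y] = 7 * (-4.5) - 1 = -32.5

-32.5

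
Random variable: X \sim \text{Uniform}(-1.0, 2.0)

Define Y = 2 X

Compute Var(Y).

For Y = aX + b: Var(Y) = a² * Var(X)
Var(X) = (2 + 1)^2/12 = 0.75
Var(Y) = 2² * 0.75 = 4 * 0.75 = 3

3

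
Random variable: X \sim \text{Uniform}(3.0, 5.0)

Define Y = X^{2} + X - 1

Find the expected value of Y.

E[Y] = 1*E[X²] + 1*E[X] - 1
E[X] = 4
E[X²] = Var(X) + (E[X])² = 0.33333333 + 16 = 16.333333
E[Y] = 1*16.333333 + 1*4 - 1 = 19.333333

19.333333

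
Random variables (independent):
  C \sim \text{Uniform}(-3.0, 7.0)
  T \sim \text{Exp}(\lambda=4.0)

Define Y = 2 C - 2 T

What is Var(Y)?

For independent RVs: Var(aX + bY) = a²Var(X) + b²Var(Y)
Var(C) = 8.3333333
Var(T) = 0.0625
Var(Y) = 2²*8.3333333 + (-2)²*0.0625
= 4*8.3333333 + 4*0.0625 = 33.583333

33.583333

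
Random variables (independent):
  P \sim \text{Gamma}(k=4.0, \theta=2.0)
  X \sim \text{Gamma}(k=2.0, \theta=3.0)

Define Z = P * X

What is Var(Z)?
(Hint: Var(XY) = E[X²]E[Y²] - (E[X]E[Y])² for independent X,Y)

Var(XY) = E[X²]E[Y²] - (E[X]E[Y])²
E[P] = 8, Var(P) = 16
E[X] = 6, Var(X) = 18
E[P²] = 16 + 8² = 80
E[X²] = 18 + 6² = 54
Var(Z) = 80*54 - (8*6)²
= 4320 - 2304 = 2016

2016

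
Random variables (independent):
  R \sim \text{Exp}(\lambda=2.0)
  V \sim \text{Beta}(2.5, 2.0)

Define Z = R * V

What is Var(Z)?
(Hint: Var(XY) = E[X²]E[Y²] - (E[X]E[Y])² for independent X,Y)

Var(XY) = E[X²]E[Y²] - (E[X]E[Y])²
E[R] = 0.5, Var(R) = 0.25
E[V] = 0.55555556, Var(V) = 0.044893378
E[R²] = 0.25 + 0.5² = 0.5
E[V²] = 0.044893378 + 0.55555556² = 0.35353535
Var(Z) = 0.5*0.35353535 - (0.5*0.55555556)²
= 0.17676768 - 0.077160494 = 0.099607183

0.099607183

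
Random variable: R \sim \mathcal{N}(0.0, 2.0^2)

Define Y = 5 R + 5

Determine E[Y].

For Y = 5R + 5:
E[Y] = 5 * E[R] + 5
E[R] = 0.0 = 0
E[Y] = 5 * 0 + 5 = 5

5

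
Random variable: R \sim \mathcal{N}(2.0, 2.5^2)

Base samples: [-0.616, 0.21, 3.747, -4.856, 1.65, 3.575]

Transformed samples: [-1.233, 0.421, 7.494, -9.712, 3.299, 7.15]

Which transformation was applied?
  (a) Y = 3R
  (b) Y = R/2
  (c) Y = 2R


Checking option (c) Y = 2R:
  R = -0.616 -> Y = -1.233 ✓
  R = 0.21 -> Y = 0.421 ✓
  R = 3.747 -> Y = 7.494 ✓
All samples match this transformation.

(c) 2R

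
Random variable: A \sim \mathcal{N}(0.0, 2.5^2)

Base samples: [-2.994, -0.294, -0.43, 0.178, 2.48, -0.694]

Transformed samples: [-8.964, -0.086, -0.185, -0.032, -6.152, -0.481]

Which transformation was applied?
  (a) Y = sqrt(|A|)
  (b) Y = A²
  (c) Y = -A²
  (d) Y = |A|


Checking option (c) Y = -A²:
  A = -2.994 -> Y = -8.964 ✓
  A = -0.294 -> Y = -0.086 ✓
  A = -0.43 -> Y = -0.185 ✓
All samples match this transformation.

(c) -A²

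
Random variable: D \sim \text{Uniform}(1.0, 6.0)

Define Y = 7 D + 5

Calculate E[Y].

For Y = 7D + 5:
E[Y] = 7 * E[D] + 5
E[D] = (1 + 6)/2 = 3.5
E[Y] = 7 * 3.5 + 5 = 29.5

29.5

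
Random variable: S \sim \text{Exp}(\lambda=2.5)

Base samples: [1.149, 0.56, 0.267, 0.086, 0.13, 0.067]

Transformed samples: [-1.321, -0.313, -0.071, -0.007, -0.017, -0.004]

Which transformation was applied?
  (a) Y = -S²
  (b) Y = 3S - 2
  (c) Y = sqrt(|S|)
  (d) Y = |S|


Checking option (a) Y = -S²:
  S = 1.149 -> Y = -1.321 ✓
  S = 0.56 -> Y = -0.313 ✓
  S = 0.267 -> Y = -0.071 ✓
All samples match this transformation.

(a) -S²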